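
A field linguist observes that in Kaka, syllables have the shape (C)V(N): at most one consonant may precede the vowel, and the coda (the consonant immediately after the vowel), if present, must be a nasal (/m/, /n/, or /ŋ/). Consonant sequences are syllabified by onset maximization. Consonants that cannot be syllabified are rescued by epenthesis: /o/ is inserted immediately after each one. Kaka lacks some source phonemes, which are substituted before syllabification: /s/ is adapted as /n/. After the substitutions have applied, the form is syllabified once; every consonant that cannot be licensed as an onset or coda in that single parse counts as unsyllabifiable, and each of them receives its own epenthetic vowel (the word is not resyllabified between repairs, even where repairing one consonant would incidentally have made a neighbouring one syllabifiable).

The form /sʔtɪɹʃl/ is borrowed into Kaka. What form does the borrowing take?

Substitution: /s/ → /n/, giving /nʔtɪɹʃl/.
Syllabifying with onset maximization leaves /n/, /ʔ/, /ɹ/, /ʃ/, /l/ stranded (only a nasal (/m/, /n/, or /ŋ/) is licensed in coda position; onsets are limited to one consonant).
Inserting the epenthetic vowel yields /n/ → /no/, /ʔ/ → /ʔo/, /ɹ/ → /ɹo/, /ʃ/ → /ʃo/, /l/ → /lo/.

noʔotɪɹoʃolo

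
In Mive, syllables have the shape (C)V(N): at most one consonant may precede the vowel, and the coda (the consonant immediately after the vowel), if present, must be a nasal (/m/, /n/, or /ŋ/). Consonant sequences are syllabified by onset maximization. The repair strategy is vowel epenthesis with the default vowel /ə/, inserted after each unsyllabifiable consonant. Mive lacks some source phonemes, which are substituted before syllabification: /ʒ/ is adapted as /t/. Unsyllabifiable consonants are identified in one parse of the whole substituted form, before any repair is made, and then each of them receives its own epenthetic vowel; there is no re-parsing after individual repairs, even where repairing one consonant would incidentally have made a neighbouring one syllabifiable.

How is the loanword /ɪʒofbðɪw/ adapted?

ɪtofəbəðɪwə

Substitution: /ʒ/ → /t/, giving /ɪtofbðɪw/.
Syllabifying with onset maximization leaves /f/, /b/, /w/ stranded (only a nasal (/m/, /n/, or /ŋ/) is licensed in coda position; onsets are limited to one consonant).
Epenthesis after each stranded consonant: /f/ → /fə/, /b/ → /bə/, /w/ → /wə/.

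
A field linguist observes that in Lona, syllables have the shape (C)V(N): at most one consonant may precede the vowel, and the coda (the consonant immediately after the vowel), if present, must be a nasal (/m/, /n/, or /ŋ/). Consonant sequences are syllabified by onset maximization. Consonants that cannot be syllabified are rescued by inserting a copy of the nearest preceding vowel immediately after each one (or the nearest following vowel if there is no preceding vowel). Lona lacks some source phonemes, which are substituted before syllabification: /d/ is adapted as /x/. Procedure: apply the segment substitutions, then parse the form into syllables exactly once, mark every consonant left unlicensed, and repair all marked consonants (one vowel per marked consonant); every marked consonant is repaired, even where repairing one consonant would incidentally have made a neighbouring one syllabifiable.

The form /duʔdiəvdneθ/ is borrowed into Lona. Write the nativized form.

Substitution: /d/ → /x/, giving /xuʔxiəvxneθ/.
Under (C)V(N), the unsyllabifiable consonants are /ʔ/, /v/, /x/, /θ/ (only a nasal (/m/, /n/, or /ŋ/) is licensed in coda position; onsets are limited to one consonant).
Each unlicensed consonant becomes the onset of a new syllable: /ʔ/ → /ʔu/, /v/ → /və/, /x/ → /xə/, /θ/ → /θe/.

xuʔuxiəvəxəneθe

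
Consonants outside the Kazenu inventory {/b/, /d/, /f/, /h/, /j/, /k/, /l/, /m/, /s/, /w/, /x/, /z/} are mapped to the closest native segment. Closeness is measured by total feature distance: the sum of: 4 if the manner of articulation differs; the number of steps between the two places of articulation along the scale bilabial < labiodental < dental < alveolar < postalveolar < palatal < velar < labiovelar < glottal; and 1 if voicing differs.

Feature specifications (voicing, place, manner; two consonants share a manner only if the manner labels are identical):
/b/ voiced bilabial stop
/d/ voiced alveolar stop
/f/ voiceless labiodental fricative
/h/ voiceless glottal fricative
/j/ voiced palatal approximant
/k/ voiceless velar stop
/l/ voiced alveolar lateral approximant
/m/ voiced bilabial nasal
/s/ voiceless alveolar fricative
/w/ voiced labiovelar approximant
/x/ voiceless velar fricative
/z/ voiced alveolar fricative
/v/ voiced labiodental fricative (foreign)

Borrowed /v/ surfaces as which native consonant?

/f/ is closest: same manner (fricative), place distance 0 (labiodental→labiodental), voicing differs (+1); total 1. Next closest is /z/ at distance 2.

f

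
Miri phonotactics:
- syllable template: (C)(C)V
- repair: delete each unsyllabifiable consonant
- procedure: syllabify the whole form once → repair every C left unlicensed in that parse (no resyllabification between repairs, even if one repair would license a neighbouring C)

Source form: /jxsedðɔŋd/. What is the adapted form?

xsedðɔ

The consonants /j/, /ŋ/, /d/ cannot be parsed into a legal (C)(C)V syllable (no codas are permitted; onsets may contain at most 2 consonants).
Each unlicensed consonant is deleted: /j/, /ŋ/, /d/.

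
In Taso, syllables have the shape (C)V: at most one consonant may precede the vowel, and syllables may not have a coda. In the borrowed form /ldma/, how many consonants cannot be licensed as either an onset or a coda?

2

Under (C)V, the unsyllabifiable consonants are /l/, /d/ (no codas are permitted; onsets are limited to one consonant).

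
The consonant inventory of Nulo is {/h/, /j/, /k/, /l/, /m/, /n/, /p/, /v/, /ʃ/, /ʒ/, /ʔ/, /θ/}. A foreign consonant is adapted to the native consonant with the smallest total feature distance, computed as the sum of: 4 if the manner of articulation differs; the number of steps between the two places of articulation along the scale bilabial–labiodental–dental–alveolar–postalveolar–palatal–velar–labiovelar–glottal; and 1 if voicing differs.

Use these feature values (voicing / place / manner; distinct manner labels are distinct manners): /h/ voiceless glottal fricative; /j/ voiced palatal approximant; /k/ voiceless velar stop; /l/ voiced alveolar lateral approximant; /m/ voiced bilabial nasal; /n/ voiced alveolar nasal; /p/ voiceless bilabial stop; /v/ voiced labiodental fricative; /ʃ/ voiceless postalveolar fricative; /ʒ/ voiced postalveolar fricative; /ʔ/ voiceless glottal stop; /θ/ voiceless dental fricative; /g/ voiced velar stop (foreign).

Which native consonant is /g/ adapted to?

k

/k/ is closest: same manner (stop), place distance 0 (velar→velar), voicing differs (+1); total 1. Next closest is /ʔ/ at distance 3.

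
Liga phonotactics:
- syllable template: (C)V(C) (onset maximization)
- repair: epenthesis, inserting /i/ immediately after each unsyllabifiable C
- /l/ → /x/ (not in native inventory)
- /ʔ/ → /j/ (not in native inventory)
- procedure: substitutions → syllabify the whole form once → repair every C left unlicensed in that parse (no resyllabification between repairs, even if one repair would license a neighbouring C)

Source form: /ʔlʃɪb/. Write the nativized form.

Substitution: /ʔ/ → /j/, /l/ → /x/, giving /jxʃɪb/.
The consonants /j/, /x/ cannot be parsed into a legal (C)V(C) syllable (at most one coda consonant is licensed; onsets are limited to one consonant).
Each unlicensed consonant becomes the onset of a new syllable: /j/ → /ji/, /x/ → /xi/.

jixiʃɪb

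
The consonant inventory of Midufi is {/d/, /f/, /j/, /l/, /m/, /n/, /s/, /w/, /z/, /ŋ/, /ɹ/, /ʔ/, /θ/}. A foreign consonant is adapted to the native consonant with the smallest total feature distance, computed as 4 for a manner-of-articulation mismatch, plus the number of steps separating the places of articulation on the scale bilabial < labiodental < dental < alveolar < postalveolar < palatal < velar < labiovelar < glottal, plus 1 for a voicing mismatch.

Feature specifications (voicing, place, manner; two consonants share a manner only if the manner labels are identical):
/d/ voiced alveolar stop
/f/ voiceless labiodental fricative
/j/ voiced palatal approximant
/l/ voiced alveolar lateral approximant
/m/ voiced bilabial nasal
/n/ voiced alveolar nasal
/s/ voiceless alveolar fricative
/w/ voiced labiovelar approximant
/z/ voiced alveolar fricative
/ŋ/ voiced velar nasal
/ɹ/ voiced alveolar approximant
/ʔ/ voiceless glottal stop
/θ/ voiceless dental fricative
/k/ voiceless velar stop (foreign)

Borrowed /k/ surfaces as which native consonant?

/ʔ/ is closest: same manner (stop), place distance 2 (velar→glottal), same voicing; total 2. Next closest is /d/ at distance 4.

ʔ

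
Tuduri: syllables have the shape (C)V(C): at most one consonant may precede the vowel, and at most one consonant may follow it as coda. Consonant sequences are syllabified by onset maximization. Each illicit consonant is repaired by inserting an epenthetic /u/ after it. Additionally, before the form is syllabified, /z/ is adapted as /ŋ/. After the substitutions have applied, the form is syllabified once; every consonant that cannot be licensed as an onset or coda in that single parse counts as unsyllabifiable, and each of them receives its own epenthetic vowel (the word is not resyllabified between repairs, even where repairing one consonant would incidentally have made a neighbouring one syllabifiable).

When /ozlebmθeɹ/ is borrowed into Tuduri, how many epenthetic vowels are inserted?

1

After substitution the input is /oŋlebmθeɹ/.
The unsyllabifiable consonants are /m/; each receives one epenthetic vowel.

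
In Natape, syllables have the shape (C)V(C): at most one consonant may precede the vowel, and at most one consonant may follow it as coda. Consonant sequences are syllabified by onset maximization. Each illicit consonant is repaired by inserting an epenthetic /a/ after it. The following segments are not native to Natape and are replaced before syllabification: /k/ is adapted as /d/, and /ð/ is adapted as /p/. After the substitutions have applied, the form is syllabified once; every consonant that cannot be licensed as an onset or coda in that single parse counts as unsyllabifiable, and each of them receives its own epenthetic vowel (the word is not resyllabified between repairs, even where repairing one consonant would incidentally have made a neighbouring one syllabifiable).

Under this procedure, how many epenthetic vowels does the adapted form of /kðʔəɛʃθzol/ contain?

After substitution the input is /dpʔəɛʃθzol/.
The unsyllabifiable consonants are /d/, /p/, /θ/; each receives one epenthetic vowel.

3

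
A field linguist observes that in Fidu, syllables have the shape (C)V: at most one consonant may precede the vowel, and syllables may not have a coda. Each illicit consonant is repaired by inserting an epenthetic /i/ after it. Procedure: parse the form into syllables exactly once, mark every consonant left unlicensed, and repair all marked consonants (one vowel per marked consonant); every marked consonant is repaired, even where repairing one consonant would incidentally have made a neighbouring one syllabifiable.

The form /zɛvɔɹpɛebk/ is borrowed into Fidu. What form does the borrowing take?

zɛvɔɹipɛebiki

Under (C)V, the unsyllabifiable consonants are /ɹ/, /b/, /k/ (no codas are permitted; onsets are limited to one consonant).
Epenthesis after each stranded consonant: /ɹ/ → /ɹi/, /b/ → /bi/, /k/ → /ki/.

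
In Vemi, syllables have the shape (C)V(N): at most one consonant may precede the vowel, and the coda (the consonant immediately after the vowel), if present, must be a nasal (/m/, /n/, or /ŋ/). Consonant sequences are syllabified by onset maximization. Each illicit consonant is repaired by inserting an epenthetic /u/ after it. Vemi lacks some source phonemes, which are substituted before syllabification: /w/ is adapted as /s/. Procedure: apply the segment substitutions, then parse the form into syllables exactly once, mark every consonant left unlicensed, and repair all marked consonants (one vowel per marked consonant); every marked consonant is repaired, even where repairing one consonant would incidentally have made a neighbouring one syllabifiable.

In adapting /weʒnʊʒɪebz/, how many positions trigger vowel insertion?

3

After substitution the input is /seʒnʊʒɪebz/.
The unsyllabifiable consonants are /ʒ/, /b/, /z/; each receives one epenthetic vowel.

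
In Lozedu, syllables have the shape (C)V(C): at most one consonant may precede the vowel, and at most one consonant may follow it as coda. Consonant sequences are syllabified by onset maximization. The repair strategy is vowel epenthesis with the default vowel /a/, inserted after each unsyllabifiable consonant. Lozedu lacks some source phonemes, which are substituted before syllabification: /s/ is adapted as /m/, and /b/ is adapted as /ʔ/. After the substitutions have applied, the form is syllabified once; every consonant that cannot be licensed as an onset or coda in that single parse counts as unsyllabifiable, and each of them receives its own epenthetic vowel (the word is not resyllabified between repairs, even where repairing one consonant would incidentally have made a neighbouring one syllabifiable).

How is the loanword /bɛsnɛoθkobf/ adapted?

ʔɛmnɛoθkoʔfa

Substitution: /b/ → /ʔ/, /s/ → /m/, giving /ʔɛmnɛoθkoʔf/.
The consonants /f/ cannot be parsed into a legal (C)V(C) syllable (at most one coda consonant is licensed; onsets are limited to one consonant).
Inserting the epenthetic vowel yields /f/ → /fa/.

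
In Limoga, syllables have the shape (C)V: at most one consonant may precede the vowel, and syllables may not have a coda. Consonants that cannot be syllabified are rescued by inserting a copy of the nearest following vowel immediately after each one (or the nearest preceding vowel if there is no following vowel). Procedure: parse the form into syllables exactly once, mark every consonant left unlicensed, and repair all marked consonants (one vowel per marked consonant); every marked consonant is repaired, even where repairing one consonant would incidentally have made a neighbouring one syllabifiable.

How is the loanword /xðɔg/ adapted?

xɔðɔgɔ

The consonants /x/, /g/ cannot be parsed into a legal (C)V syllable (no codas are permitted; onsets are limited to one consonant).
Each unlicensed consonant becomes the onset of a new syllable: /x/ → /xɔ/, /g/ → /gɔ/.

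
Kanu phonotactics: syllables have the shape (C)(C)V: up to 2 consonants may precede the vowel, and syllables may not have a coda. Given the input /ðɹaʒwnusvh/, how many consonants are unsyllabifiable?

Syllabifying with onset maximization leaves /ʒ/, /s/, /v/, /h/ stranded (no codas are permitted; onsets may contain at most 2 consonants).

4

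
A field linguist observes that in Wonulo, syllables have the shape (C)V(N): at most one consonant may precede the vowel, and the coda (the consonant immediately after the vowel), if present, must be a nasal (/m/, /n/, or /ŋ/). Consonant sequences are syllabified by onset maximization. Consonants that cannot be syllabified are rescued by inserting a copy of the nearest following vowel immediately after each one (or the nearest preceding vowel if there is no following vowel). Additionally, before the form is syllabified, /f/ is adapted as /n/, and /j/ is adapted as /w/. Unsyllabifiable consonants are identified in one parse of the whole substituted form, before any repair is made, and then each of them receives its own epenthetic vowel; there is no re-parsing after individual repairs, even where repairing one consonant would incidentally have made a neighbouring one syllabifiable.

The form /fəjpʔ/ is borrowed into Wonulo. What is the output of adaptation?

Substitution: /f/ → /n/, /j/ → /w/, giving /nəwpʔ/.
Under (C)V(N), the unsyllabifiable consonants are /w/, /p/, /ʔ/ (only a nasal (/m/, /n/, or /ŋ/) is licensed in coda position; onsets are limited to one consonant).
Each unlicensed consonant becomes the onset of a new syllable: /w/ → /wə/, /p/ → /pə/, /ʔ/ → /ʔə/.

nəwəpəʔə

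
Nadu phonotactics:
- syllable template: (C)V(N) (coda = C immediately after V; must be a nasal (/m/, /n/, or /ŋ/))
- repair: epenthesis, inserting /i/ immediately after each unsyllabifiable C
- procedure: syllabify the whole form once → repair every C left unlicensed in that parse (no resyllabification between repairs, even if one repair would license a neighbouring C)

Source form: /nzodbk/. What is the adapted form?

nizodibiki

Syllabifying with onset maximization leaves /n/, /d/, /b/, /k/ stranded (only a nasal (/m/, /n/, or /ŋ/) is licensed in coda position; onsets are limited to one consonant).
Epenthesis after each stranded consonant: /n/ → /ni/, /d/ → /di/, /b/ → /bi/, /k/ → /ki/.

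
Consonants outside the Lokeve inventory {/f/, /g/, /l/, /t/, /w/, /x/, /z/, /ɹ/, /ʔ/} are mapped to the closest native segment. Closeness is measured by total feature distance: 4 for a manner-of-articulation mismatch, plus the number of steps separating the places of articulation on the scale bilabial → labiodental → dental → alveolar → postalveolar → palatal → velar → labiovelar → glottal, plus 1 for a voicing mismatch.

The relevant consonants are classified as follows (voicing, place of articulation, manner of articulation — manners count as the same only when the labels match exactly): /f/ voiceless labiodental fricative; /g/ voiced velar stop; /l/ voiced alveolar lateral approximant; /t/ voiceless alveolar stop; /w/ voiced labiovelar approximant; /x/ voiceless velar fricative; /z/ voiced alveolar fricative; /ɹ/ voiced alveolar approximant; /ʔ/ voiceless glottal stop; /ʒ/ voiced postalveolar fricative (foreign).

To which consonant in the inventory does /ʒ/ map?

/z/ is closest: same manner (fricative), place distance 1 (postalveolar→alveolar), same voicing; total 1. Next closest is /x/ at distance 3.

z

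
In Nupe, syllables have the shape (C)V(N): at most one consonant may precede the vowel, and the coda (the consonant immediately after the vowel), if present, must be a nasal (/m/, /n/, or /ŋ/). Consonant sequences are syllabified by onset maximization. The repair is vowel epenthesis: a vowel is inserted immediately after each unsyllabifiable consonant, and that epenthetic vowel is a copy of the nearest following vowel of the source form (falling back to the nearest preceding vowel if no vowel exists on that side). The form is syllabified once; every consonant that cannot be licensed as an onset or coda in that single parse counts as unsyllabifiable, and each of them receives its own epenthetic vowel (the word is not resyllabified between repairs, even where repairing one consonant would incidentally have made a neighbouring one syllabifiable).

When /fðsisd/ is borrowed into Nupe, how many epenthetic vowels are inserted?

4

The unsyllabifiable consonants are /f/, /ð/, /s/, /d/; each receives one epenthetic vowel.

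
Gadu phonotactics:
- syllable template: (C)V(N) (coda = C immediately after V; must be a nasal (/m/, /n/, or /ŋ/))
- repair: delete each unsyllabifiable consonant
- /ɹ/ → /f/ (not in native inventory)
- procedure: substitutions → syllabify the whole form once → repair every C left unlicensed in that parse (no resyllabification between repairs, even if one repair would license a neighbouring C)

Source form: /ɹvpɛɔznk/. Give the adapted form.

Substitution: /ɹ/ → /f/, giving /fvpɛɔznk/.
Syllabifying with onset maximization leaves /f/, /v/, /z/, /n/, /k/ stranded (only a nasal (/m/, /n/, or /ŋ/) is licensed in coda position; onsets are limited to one consonant).
Deleting the stranded consonants removes /f/, /v/, /z/, /n/, /k/.

pɛɔ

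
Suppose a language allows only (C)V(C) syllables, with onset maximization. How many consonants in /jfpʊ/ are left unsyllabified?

The consonants /j/, /f/ cannot be parsed into a legal (C)V(C) syllable (at most one coda consonant is licensed; onsets are limited to one consonant).

2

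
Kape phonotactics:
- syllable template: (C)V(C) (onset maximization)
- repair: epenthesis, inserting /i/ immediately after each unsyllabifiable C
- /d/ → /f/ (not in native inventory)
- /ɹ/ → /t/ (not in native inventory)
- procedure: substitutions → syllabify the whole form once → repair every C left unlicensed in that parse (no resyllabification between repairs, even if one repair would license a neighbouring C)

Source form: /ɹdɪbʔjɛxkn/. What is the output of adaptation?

tifɪbʔijɛxkini

Substitution: /ɹ/ → /t/, /d/ → /f/, giving /tfɪbʔjɛxkn/.
Syllabifying with onset maximization leaves /t/, /ʔ/, /k/, /n/ stranded (at most one coda consonant is licensed; onsets are limited to one consonant).
Each unlicensed consonant becomes the onset of a new syllable: /t/ → /ti/, /ʔ/ → /ʔi/, /k/ → /ki/, /n/ → /ni/.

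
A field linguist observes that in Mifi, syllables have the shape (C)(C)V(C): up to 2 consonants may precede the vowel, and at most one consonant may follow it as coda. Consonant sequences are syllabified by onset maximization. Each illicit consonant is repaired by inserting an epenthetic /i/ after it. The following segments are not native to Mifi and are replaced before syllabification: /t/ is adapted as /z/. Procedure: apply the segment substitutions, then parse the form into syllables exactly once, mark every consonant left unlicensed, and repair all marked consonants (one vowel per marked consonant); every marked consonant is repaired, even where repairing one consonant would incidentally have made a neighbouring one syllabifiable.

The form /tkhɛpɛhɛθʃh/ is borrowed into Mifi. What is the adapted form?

Substitution: /t/ → /z/, giving /zkhɛpɛhɛθʃh/.
Syllabifying with onset maximization leaves /z/, /ʃ/, /h/ stranded (at most one coda consonant is licensed; onsets may contain at most 2 consonants).
Epenthesis after each stranded consonant: /z/ → /zi/, /ʃ/ → /ʃi/, /h/ → /hi/.

zikhɛpɛhɛθʃihi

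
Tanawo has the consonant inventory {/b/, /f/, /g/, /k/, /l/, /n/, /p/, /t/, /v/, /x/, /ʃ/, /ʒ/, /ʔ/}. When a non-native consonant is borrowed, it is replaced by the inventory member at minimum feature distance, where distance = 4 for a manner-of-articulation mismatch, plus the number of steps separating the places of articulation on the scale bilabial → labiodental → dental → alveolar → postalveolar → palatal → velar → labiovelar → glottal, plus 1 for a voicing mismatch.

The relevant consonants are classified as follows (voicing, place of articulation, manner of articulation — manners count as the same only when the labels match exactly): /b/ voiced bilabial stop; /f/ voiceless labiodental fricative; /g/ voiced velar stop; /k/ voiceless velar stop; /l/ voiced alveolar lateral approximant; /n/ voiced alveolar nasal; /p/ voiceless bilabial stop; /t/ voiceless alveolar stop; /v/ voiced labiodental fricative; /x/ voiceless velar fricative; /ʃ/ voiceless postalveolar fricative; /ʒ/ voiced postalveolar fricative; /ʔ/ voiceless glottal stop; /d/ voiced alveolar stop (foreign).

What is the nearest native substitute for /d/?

t

/t/ is closest: same manner (stop), place distance 0 (alveolar→alveolar), voicing differs (+1); total 1. Next closest is /b/ at distance 3.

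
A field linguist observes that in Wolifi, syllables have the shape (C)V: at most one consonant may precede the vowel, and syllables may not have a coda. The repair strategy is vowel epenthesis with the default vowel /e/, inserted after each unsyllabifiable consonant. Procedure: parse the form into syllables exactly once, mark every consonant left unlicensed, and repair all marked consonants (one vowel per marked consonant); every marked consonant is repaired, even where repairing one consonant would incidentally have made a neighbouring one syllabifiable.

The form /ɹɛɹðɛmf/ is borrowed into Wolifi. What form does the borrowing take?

ɹɛɹeðɛmefe

The consonants /ɹ/, /m/, /f/ cannot be parsed into a legal (C)V syllable (no codas are permitted; onsets are limited to one consonant).
Inserting the epenthetic vowel yields /ɹ/ → /ɹe/, /m/ → /me/, /f/ → /fe/.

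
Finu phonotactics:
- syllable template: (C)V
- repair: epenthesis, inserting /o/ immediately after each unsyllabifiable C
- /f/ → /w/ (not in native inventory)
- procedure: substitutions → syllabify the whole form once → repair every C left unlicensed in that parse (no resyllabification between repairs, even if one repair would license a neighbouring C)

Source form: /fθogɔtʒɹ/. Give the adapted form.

woθogɔtoʒoɹo

Substitution: /f/ → /w/, giving /wθogɔtʒɹ/.
Under (C)V, the unsyllabifiable consonants are /w/, /t/, /ʒ/, /ɹ/ (no codas are permitted; onsets are limited to one consonant).
Inserting the epenthetic vowel yields /w/ → /wo/, /t/ → /to/, /ʒ/ → /ʒo/, /ɹ/ → /ɹo/.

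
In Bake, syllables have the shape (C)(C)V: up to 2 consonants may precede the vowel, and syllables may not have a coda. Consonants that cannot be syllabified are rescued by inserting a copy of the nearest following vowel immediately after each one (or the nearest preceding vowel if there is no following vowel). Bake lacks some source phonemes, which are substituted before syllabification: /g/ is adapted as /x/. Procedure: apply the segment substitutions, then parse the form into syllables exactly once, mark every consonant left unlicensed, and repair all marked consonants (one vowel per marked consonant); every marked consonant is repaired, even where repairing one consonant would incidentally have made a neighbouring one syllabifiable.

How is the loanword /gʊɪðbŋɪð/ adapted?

xʊɪðɪbŋɪðɪ

Substitution: /g/ → /x/, giving /xʊɪðbŋɪð/.
The consonants /ð/, /ð/ cannot be parsed into a legal (C)(C)V syllable (no codas are permitted; onsets may contain at most 2 consonants).
Inserting the epenthetic vowel yields /ð/ → /ðɪ/, /ð/ → /ðɪ/.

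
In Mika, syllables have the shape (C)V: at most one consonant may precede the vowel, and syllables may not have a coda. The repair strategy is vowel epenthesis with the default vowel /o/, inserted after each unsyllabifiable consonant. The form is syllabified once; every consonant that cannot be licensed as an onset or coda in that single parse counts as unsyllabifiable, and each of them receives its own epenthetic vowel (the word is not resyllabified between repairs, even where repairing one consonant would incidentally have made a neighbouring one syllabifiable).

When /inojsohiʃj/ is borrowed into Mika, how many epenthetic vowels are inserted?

The unsyllabifiable consonants are /j/, /ʃ/, /j/; each receives one epenthetic vowel.

3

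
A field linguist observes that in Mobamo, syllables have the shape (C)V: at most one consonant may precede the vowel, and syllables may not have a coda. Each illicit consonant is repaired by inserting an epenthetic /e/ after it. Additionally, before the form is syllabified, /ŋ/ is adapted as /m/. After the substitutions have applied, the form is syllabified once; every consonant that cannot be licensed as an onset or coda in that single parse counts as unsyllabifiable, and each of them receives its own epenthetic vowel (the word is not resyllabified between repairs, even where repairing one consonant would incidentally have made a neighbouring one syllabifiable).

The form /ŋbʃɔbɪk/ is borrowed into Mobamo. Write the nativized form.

Substitution: /ŋ/ → /m/, giving /mbʃɔbɪk/.
Syllabifying with onset maximization leaves /m/, /b/, /k/ stranded (no codas are permitted; onsets are limited to one consonant).
Inserting the epenthetic vowel yields /m/ → /me/, /b/ → /be/, /k/ → /ke/.

mebeʃɔbɪke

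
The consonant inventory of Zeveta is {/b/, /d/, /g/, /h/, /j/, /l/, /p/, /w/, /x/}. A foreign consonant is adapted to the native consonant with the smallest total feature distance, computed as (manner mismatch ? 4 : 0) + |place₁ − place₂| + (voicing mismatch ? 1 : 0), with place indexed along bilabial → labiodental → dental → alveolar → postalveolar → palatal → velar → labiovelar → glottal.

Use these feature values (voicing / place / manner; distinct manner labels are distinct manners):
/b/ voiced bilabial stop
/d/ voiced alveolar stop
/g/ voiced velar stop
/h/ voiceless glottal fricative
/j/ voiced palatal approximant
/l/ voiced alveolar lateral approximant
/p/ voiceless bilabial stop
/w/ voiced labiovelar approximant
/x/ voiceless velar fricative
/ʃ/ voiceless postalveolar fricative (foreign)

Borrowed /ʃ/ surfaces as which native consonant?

x

/x/ is closest: same manner (fricative), place distance 2 (postalveolar→velar), same voicing; total 2. Next closest is /h/ at distance 4.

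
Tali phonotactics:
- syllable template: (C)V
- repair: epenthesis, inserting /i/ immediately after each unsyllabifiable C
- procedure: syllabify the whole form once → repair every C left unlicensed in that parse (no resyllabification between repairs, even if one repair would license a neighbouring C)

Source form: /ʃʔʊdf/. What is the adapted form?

ʃiʔʊdifi

Syllabifying with onset maximization leaves /ʃ/, /d/, /f/ stranded (no codas are permitted; onsets are limited to one consonant).
Each unlicensed consonant becomes the onset of a new syllable: /ʃ/ → /ʃi/, /d/ → /di/, /f/ → /fi/.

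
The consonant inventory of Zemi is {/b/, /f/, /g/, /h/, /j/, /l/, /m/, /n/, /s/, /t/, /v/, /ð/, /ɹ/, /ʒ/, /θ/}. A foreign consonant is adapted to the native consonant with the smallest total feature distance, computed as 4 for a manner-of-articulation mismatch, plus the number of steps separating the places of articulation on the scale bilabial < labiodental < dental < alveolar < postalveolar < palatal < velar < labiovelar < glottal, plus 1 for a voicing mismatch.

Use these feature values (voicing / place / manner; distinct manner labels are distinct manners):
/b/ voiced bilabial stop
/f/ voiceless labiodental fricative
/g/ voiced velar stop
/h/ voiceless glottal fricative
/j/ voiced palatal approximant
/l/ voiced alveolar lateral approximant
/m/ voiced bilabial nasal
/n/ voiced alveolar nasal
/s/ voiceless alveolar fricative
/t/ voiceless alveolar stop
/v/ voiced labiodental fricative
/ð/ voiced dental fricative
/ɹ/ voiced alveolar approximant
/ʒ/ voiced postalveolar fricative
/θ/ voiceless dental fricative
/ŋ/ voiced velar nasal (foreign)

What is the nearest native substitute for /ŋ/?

n

/n/ is closest: same manner (nasal), place distance 3 (velar→alveolar), same voicing; total 3. Next closest is /g/ at distance 4.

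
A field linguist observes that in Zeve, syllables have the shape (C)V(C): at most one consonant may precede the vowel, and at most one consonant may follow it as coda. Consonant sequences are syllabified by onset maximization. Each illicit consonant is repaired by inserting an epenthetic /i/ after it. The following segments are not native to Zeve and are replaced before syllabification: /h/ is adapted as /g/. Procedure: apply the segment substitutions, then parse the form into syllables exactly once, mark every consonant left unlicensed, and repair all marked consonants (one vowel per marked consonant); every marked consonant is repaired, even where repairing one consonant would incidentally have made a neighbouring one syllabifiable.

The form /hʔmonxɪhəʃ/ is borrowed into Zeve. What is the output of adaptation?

Substitution: /h/ → /g/, giving /gʔmonxɪgəʃ/.
Under (C)V(C), the unsyllabifiable consonants are /g/, /ʔ/ (at most one coda consonant is licensed; onsets are limited to one consonant).
Inserting the epenthetic vowel yields /g/ → /gi/, /ʔ/ → /ʔi/.

giʔimonxɪgəʃ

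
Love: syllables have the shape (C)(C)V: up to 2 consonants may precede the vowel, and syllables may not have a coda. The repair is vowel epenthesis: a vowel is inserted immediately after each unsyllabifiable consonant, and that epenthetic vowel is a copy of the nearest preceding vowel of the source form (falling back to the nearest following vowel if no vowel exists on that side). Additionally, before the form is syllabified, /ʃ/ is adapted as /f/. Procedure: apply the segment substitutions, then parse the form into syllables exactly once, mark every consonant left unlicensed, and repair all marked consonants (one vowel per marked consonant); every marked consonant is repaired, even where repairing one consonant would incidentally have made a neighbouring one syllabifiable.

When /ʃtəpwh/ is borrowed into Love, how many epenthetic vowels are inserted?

After substitution the input is /ftəpwh/.
The unsyllabifiable consonants are /p/, /w/, /h/; each receives one epenthetic vowel.

3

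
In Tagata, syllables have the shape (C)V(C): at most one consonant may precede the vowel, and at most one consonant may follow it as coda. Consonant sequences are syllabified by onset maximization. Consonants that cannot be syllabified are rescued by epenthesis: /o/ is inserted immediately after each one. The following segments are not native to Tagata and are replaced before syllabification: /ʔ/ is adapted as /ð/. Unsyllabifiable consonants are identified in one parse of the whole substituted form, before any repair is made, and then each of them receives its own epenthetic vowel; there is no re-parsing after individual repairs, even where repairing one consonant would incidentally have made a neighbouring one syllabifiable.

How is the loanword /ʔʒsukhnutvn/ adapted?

Substitution: /ʔ/ → /ð/, giving /ðʒsukhnutvn/.
Syllabifying with onset maximization leaves /ð/, /ʒ/, /h/, /v/, /n/ stranded (at most one coda consonant is licensed; onsets are limited to one consonant).
Each unlicensed consonant becomes the onset of a new syllable: /ð/ → /ðo/, /ʒ/ → /ʒo/, /h/ → /ho/, /v/ → /vo/, /n/ → /no/.

ðoʒosukhonutvono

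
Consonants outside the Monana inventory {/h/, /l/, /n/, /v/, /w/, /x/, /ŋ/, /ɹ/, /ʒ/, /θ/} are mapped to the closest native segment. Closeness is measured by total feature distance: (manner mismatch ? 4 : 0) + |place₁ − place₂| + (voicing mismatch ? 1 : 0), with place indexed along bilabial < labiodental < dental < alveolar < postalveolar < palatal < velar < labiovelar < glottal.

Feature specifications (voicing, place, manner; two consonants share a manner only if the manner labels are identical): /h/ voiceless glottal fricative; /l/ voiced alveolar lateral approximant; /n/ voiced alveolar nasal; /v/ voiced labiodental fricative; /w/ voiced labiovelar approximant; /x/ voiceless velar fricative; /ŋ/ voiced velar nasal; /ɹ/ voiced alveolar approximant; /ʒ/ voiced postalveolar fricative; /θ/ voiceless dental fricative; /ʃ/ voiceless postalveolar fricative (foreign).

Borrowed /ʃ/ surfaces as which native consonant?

ʒ

/ʒ/ is closest: same manner (fricative), place distance 0 (postalveolar→postalveolar), voicing differs (+1); total 1. Next closest is /x/ at distance 2.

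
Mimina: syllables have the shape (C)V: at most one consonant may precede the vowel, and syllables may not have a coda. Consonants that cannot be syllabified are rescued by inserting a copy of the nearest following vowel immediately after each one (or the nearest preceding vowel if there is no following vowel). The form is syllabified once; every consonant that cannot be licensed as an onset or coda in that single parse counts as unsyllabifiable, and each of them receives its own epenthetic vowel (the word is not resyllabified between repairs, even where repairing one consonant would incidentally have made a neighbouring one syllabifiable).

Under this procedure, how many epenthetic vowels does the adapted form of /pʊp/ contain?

1

The unsyllabifiable consonants are /p/; each receives one epenthetic vowel.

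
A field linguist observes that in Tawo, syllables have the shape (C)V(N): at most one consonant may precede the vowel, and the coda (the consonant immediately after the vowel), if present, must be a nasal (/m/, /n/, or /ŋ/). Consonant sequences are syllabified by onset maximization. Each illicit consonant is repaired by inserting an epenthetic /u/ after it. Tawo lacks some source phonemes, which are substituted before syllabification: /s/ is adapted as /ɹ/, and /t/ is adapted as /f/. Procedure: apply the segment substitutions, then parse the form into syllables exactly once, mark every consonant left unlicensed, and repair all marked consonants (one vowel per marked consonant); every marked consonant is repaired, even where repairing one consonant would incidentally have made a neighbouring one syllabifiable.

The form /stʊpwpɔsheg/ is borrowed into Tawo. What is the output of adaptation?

ɹufʊpuwupɔɹuhegu

Substitution: /s/ → /ɹ/, /t/ → /f/, giving /ɹfʊpwpɔɹheg/.
Under (C)V(N), the unsyllabifiable consonants are /ɹ/, /p/, /w/, /ɹ/, /g/ (only a nasal (/m/, /n/, or /ŋ/) is licensed in coda position; onsets are limited to one consonant).
Epenthesis after each stranded consonant: /ɹ/ → /ɹu/, /p/ → /pu/, /w/ → /wu/, /ɹ/ → /ɹu/, /g/ → /gu/.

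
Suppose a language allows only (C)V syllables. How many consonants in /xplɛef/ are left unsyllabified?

3

Under (C)V, the unsyllabifiable consonants are /x/, /p/, /f/ (no codas are permitted; onsets are limited to one consonant).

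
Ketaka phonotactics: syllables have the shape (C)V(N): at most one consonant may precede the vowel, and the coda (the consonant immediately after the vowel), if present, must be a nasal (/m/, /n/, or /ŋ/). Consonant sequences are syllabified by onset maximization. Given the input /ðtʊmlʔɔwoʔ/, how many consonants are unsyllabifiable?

3

Syllabifying with onset maximization leaves /ð/, /l/, /ʔ/ stranded (only a nasal (/m/, /n/, or /ŋ/) is licensed in coda position; onsets are limited to one consonant).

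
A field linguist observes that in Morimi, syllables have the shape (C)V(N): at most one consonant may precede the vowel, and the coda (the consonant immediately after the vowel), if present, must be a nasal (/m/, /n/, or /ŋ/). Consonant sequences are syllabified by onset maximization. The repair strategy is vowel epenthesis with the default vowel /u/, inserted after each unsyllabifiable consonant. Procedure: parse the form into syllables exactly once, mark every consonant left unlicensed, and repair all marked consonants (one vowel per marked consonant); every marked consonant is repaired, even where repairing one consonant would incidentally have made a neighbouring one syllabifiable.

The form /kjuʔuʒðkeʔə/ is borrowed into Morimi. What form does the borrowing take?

kujuʔuʒuðukeʔə

The consonants /k/, /ʒ/, /ð/ cannot be parsed into a legal (C)V(N) syllable (only a nasal (/m/, /n/, or /ŋ/) is licensed in coda position; onsets are limited to one consonant).
Each unlicensed consonant becomes the onset of a new syllable: /k/ → /ku/, /ʒ/ → /ʒu/, /ð/ → /ðu/.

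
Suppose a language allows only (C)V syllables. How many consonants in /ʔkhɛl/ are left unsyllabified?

3

The consonants /ʔ/, /k/, /l/ cannot be parsed into a legal (C)V syllable (no codas are permitted; onsets are limited to one consonant).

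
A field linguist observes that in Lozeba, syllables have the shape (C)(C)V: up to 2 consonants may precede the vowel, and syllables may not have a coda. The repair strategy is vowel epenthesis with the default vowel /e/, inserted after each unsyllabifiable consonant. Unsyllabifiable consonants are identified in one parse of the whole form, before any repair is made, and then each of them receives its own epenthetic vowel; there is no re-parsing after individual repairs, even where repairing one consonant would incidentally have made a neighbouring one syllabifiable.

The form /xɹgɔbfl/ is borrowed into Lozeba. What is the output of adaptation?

xeɹgɔbefele

The consonants /x/, /b/, /f/, /l/ cannot be parsed into a legal (C)(C)V syllable (no codas are permitted; onsets may contain at most 2 consonants).
Epenthesis after each stranded consonant: /x/ → /xe/, /b/ → /be/, /f/ → /fe/, /l/ → /le/.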